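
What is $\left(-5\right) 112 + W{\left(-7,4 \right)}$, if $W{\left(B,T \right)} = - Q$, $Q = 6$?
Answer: $-566$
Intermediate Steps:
$W{\left(B,T \right)} = -6$ ($W{\left(B,T \right)} = \left(-1\right) 6 = -6$)
$\left(-5\right) 112 + W{\left(-7,4 \right)} = \left(-5\right) 112 - 6 = -560 - 6 = -566$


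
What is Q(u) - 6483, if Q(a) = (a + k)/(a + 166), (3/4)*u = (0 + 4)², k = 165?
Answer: -3642887/562 ≈ -6482.0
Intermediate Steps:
u = 64/3 (u = 4*(0 + 4)²/3 = (4/3)*4² = (4/3)*16 = 64/3 ≈ 21.333)
Q(a) = (165 + a)/(166 + a) (Q(a) = (a + 165)/(a + 166) = (165 + a)/(166 + a))
Q(u) - 6483 = (165 + 64/3)/(166 + 64/3) - 6483 = (559/3)/(562/3) - 6483 = (3/562)*(559/3) - 6483 = 559/562 - 6483 = -3642887/562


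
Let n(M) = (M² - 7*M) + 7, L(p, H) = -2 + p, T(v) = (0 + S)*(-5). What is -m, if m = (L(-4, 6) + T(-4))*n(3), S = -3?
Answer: 45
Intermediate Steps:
T(v) = 15 (T(v) = (0 - 3)*(-5) = -3*(-5) = 15)
n(M) = 7 + M² - 7*M
m = -45 (m = ((-2 - 4) + 15)*(7 + 3² - 7*3) = (-6 + 15)*(7 + 9 - 21) = 9*(-5) = -45)
-m = -1*(-45) = 45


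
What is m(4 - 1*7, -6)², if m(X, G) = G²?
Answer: 1296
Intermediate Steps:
m(4 - 1*7, -6)² = ((-6)²)² = 36² = 1296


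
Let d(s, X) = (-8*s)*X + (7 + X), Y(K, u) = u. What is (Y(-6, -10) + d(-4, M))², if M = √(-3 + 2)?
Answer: -1080 - 198*I ≈ -1080.0 - 198.0*I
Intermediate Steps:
M = I (M = √(-1) = I ≈ 1.0*I)
d(s, X) = 7 + X - 8*X*s (d(s, X) = -8*X*s + (7 + X) = 7 + X - 8*X*s)
(Y(-6, -10) + d(-4, M))² = (-10 + (7 + I - 8*I*(-4)))² = (-10 + (7 + I + 32*I))² = (-10 + (7 + 33*I))² = (-3 + 33*I)²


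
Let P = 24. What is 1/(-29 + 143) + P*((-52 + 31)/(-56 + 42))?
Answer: 4105/114 ≈ 36.009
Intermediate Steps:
1/(-29 + 143) + P*((-52 + 31)/(-56 + 42)) = 1/(-29 + 143) + 24*((-52 + 31)/(-56 + 42)) = 1/114 + 24*(-21/(-14)) = 1/114 + 24*(-21*(-1/14)) = 1/114 + 24*(3/2) = 1/114 + 36 = 4105/114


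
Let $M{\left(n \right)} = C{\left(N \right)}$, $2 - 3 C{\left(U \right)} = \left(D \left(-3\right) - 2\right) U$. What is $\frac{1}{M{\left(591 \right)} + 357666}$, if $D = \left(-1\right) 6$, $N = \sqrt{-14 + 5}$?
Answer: $\frac{402375}{143916125288} + \frac{9 i}{71958062644} \approx 2.7959 \cdot 10^{-6} + 1.2507 \cdot 10^{-10} i$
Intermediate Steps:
$N = 3 i$ ($N = \sqrt{-9} = 3 i \approx 3.0 i$)
$D = -6$
$C{\left(U \right)} = \frac{2}{3} - \frac{16 U}{3}$ ($C{\left(U \right)} = \frac{2}{3} - \frac{\left(\left(-6\right) \left(-3\right) - 2\right) U}{3} = \frac{2}{3} - \frac{\left(18 - 2\right) U}{3} = \frac{2}{3} - \frac{16 U}{3}$)
$M{\left(n \right)} = \frac{2}{3} - 16 i$ ($M{\left(n \right)} = \frac{2}{3} - \frac{16 \cdot 3 i}{3} = \frac{2}{3} - 16 i$)
$\frac{1}{M{\left(591 \right)} + 357666} = \frac{1}{\left(\frac{2}{3} - 16 i\right) + 357666} = \frac{1}{\frac{1073000}{3} - 16 i} = \frac{9 \left(\frac{1073000}{3} + 16 i\right)}{1151329002304}$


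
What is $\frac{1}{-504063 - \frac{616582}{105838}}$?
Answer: $- \frac{52919}{26674818188} \approx -1.9839 \cdot 10^{-6}$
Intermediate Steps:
$\frac{1}{-504063 - \frac{616582}{105838}} = \frac{1}{-504063 - \frac{308291}{52919}} = \frac{1}{- \frac{26674818188}{52919}} = - \frac{52919}{26674818188}$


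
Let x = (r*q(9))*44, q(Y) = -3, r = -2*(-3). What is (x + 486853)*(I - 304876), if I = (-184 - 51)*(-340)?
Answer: -109352059536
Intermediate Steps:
r = 6
x = -792 (x = (6*(-3))*44 = -18*44 = -792)
I = 79900 (I = -235*(-340) = 79900)
(x + 486853)*(I - 304876) = (-792 + 486853)*(79900 - 304876) = 486061*(-224976) = -109352059536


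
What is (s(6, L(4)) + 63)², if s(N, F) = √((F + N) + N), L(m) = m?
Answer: 4489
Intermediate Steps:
s(N, F) = √(F + 2*N)
(s(6, L(4)) + 63)² = (√(4 + 2*6) + 63)² = (√(4 + 12) + 63)² = (√16 + 63)² = (4 + 63)² = 67² = 4489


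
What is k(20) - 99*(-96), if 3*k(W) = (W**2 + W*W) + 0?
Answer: 29312/3 ≈ 9770.7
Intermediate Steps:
k(W) = 2*W**2/3 (k(W) = ((W**2 + W*W) + 0)/3 = ((W**2 + W**2) + 0)/3 = (2*W**2 + 0)/3 = (2*W**2)/3 = 2*W**2/3)
k(20) - 99*(-96) = (2/3)*20**2 - 99*(-96) = (2/3)*400 + 9504 = 800/3 + 9504 = 29312/3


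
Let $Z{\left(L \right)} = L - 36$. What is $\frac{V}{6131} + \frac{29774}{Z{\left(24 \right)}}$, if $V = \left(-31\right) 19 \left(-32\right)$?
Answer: $- \frac{91159109}{36786} \approx -2478.1$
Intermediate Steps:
$V = 18848$ ($V = \left(-589\right) \left(-32\right) = 18848$)
$Z{\left(L \right)} = -36 + L$
$\frac{V}{6131} + \frac{29774}{Z{\left(24 \right)}} = \frac{18848}{6131} + \frac{29774}{-36 + 24} = 18848 \cdot \frac{1}{6131} + \frac{29774}{-12} = \frac{18848}{6131} + 29774 \left(- \frac{1}{12}\right) = \frac{18848}{6131} - \frac{14887}{6} = - \frac{91159109}{36786}$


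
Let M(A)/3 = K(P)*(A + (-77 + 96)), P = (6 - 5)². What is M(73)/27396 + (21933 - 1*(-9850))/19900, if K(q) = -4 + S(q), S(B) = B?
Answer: 23729163/15143900 ≈ 1.5669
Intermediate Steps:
P = 1 (P = 1² = 1)
K(q) = -4 + q
M(A) = -171 - 9*A (M(A) = 3*((-4 + 1)*(A + (-77 + 96))) = 3*(-3*(A + 19)) = 3*(-3*(19 + A)) = 3*(-57 - 3*A) = -171 - 9*A)
M(73)/27396 + (21933 - 1*(-9850))/19900 = (-171 - 9*73)/27396 + (21933 - 1*(-9850))/19900 = (-171 - 657)*(1/27396) + (21933 + 9850)*(1/19900) = -828*1/27396 + 31783*(1/19900) = -23/761 + 31783/19900 = 23729163/15143900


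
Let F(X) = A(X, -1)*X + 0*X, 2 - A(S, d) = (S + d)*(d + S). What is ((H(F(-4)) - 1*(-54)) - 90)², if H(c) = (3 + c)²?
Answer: 80802121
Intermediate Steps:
A(S, d) = 2 - (S + d)² (A(S, d) = 2 - (S + d)*(d + S) = 2 - (S + d)*(S + d) = 2 - (S + d)²)
F(X) = X*(2 - (-1 + X)²) (F(X) = (2 - (X - 1)²)*X + 0*X = (2 - (-1 + X)²)*X + 0 = X*(2 - (-1 + X)²) + 0 = X*(2 - (-1 + X)²))
((H(F(-4)) - 1*(-54)) - 90)² = (((3 - 1*(-4)*(-2 + (-1 - 4)²))² - 1*(-54)) - 90)² = (((3 - 1*(-4)*(-2 + (-5)²))² + 54) - 90)² = (((3 - 1*(-4)*(-2 + 25))² + 54) - 90)² = (((3 - 1*(-4)*23)² + 54) - 90)² = (((3 + 92)² + 54) - 90)² = ((95² + 54) - 90)² = ((9025 + 54) - 90)² = (9079 - 90)² = 8989² = 80802121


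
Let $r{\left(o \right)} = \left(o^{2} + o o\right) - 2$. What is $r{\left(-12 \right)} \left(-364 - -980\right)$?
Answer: $176176$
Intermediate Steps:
$r{\left(o \right)} = -2 + 2 o^{2}$ ($r{\left(o \right)} = \left(o^{2} + o^{2}\right) - 2 = 2 o^{2} - 2 = -2 + 2 o^{2}$)
$r{\left(-12 \right)} \left(-364 - -980\right) = \left(-2 + 2 \left(-12\right)^{2}\right) \left(-364 - -980\right) = \left(-2 + 2 \cdot 144\right) \left(-364 + 980\right) = \left(-2 + 288\right) 616 = 286 \cdot 616 = 176176$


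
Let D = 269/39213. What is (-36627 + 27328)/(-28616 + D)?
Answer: 364641687/1122118939 ≈ 0.32496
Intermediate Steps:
D = 269/39213 (D = 269*(1/39213) = 269/39213 ≈ 0.0068600)
(-36627 + 27328)/(-28616 + D) = (-36627 + 27328)/(-28616 + 269/39213) = -9299/(-1122118939/39213) = -9299*(-39213/1122118939) = 364641687/1122118939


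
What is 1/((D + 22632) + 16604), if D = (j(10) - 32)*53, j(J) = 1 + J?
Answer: 1/38123 ≈ 2.6231e-5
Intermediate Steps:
D = -1113 (D = ((1 + 10) - 32)*53 = (11 - 32)*53 = -21*53 = -1113)
1/((D + 22632) + 16604) = 1/((-1113 + 22632) + 16604) = 1/(21519 + 16604) = 1/38123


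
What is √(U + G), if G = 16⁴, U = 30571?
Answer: √96107 ≈ 310.01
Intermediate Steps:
G = 65536
√(U + G) = √(30571 + 65536) = √96107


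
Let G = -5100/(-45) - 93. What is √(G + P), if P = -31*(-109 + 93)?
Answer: √4647/3 ≈ 22.723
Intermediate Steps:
G = 61/3 (G = -5100*(-1)/45 - 93 = -68*(-5/3) - 93 = 340/3 - 93 = 61/3 ≈ 20.333)
P = 496 (P = -31*(-16) = 496)
√(G + P) = √(61/3 + 496) = √(1549/3) = √4647/3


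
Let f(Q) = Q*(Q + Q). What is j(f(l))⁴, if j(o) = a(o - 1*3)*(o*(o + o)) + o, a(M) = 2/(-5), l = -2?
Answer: 2176782336/625 ≈ 3.4829e+6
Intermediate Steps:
a(M) = -⅖ (a(M) = 2*(-⅕) = -⅖)
f(Q) = 2*Q² (f(Q) = Q*(2*Q) = 2*Q²)
j(o) = o - 4*o²/5 (j(o) = -2*o*(o + o)/5 + o = -2*o*2*o/5 + o = -4*o²/5 + o = o - 4*o²/5)
j(f(l))⁴ = ((2*(-2)²)*(5 - 8*(-2)²)/5)⁴ = ((2*4)*(5 - 8*4)/5)⁴ = ((⅕)*8*(5 - 4*8))⁴ = ((⅕)*8*(5 - 32))⁴ = ((⅕)*8*(-27))⁴ = (-216/5)⁴ = 2176782336/625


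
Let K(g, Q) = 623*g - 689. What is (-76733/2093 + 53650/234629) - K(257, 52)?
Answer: -78306607646341/491078497 ≈ -1.5946e+5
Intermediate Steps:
K(g, Q) = -689 + 623*g
(-76733/2093 + 53650/234629) - K(257, 52) = (-76733/2093 + 53650/234629) - (-689 + 623*257) = (-76733*1/2093 + 53650*(1/234629)) - (-689 + 160111) = (-76733/2093 + 53650/234629) - 1*159422 = -17891497607/491078497 - 159422 = -78306607646341/491078497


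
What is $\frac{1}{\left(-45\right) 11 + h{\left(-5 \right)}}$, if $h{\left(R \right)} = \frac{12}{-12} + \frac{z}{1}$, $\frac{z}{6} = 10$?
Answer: $- \frac{1}{436} \approx -0.0022936$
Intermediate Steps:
$z = 60$ ($z = 6 \cdot 10 = 60$)
$h{\left(R \right)} = 59$ ($h{\left(R \right)} = \frac{12}{-12} + \frac{60}{1} = 12 \left(- \frac{1}{12}\right) + 60 \cdot 1 = -1 + 60 = 59$)
$\frac{1}{\left(-45\right) 11 + h{\left(-5 \right)}} = \frac{1}{\left(-45\right) 11 + 59} = \frac{1}{-495 + 59} = \frac{1}{-436} = - \frac{1}{436}$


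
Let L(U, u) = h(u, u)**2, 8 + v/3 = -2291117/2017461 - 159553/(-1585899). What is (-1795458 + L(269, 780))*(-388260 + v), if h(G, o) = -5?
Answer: 247833685406321586226162/355498820271 ≈ 6.9714e+11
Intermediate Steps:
v = -9635834421254/355498820271 (v = -24 + 3*(-2291117/2017461 - 159553/(-1585899)) = -24 + 3*(-2291117*1/2017461 - 159553*(-1/1585899)) = -24 + 3*(-2291117/2017461 + 159553/1585899) = -24 + 3*(-1103862734750/1066496460813) = -24 - 1103862734750/355498820271 = -9635834421254/355498820271 ≈ -27.105)
L(U, u) = 25 (L(U, u) = (-5)**2 = 25)
(-1795458 + L(269, 780))*(-388260 + v) = (-1795458 + 25)*(-388260 - 9635834421254/355498820271) = -1795433*(-138035607792839714/355498820271) = 247833685406321586226162/355498820271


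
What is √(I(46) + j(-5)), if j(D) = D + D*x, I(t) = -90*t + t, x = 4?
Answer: I*√4119 ≈ 64.179*I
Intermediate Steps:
I(t) = -89*t
j(D) = 5*D (j(D) = D + D*4 = D + 4*D = 5*D)
√(I(46) + j(-5)) = √(-89*46 + 5*(-5)) = √(-4094 - 25) = √(-4119) = I*√4119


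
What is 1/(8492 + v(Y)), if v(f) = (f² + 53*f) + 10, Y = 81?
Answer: 1/19356 ≈ 5.1664e-5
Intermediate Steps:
v(f) = 10 + f² + 53*f
1/(8492 + v(Y)) = 1/(8492 + (10 + 81² + 53*81)) = 1/(8492 + (10 + 6561 + 4293)) = 1/(8492 + 10864) = 1/19356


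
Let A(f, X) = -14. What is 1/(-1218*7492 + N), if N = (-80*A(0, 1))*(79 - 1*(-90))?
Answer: -1/8935976 ≈ -1.1191e-7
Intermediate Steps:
N = 189280 (N = (-80*(-14))*(79 - 1*(-90)) = 1120*(79 + 90) = 1120*169 = 189280)
1/(-1218*7492 + N) = 1/(-1218*7492 + 189280) = 1/(-9125256 + 189280) = 1/(-8935976) = -1/8935976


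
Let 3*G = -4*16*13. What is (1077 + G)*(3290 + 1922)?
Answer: 12503588/3 ≈ 4.1679e+6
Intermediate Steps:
G = -832/3 (G = (-4*16*13)/3 = (-64*13)/3 = (⅓)*(-832) = -832/3 ≈ -277.33)
(1077 + G)*(3290 + 1922) = (1077 - 832/3)*(3290 + 1922) = (2399/3)*5212 = 12503588/3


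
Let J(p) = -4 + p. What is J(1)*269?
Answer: -807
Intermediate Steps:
J(1)*269 = (-4 + 1)*269 = -3*269 = -807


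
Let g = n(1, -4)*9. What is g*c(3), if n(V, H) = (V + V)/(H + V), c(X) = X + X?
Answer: -36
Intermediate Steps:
c(X) = 2*X
n(V, H) = 2*V/(H + V) (n(V, H) = (2*V)/(H + V) = 2*V/(H + V))
g = -6 (g = (2*1/(-4 + 1))*9 = (2*1/(-3))*9 = (2*1*(-⅓))*9 = -⅔*9 = -6)
g*c(3) = -12*3 = -6*6 = -36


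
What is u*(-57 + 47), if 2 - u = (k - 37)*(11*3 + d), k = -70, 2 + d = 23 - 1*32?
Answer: -23560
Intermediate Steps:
d = -11 (d = -2 + (23 - 1*32) = -2 + (23 - 32) = -2 - 9 = -11)
u = 2356 (u = 2 - (-70 - 37)*(11*3 - 11) = 2 - (-107)*(33 - 11) = 2 - (-107)*22 = 2 - 1*(-2354) = 2 + 2354 = 2356)
u*(-57 + 47) = 2356*(-57 + 47) = 2356*(-10) = -23560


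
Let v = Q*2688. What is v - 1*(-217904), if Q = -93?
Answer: -32080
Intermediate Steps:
v = -249984 (v = -93*2688 = -249984)
v - 1*(-217904) = -249984 - 1*(-217904) = -249984 + 217904 = -32080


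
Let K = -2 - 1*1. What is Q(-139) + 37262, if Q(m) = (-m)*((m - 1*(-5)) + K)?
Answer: 18219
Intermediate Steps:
K = -3 (K = -2 - 1 = -3)
Q(m) = -m*(2 + m) (Q(m) = (-m)*((m - 1*(-5)) - 3) = (-m)*((m + 5) - 3) = (-m)*((5 + m) - 3) = (-m)*(2 + m) = -m*(2 + m))
Q(-139) + 37262 = -1*(-139)*(2 - 139) + 37262 = -1*(-139)*(-137) + 37262 = -19043 + 37262 = 18219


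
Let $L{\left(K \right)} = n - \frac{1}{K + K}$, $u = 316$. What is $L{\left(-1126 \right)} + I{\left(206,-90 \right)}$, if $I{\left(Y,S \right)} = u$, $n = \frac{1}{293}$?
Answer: $\frac{208510721}{659836} \approx 316.0$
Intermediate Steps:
$n = \frac{1}{293} \approx 0.003413$
$I{\left(Y,S \right)} = 316$
$L{\left(K \right)} = \frac{1}{293} - \frac{1}{2 K}$ ($L{\left(K \right)} = \frac{1}{293} - \frac{1}{K + K} = \frac{1}{293} - \frac{1}{2 K}$)
$L{\left(-1126 \right)} + I{\left(206,-90 \right)} = \frac{-293 + 2 \left(-1126\right)}{586 \left(-1126\right)} + 316 = \frac{1}{586} \left(- \frac{1}{1126}\right) \left(-293 - 2252\right) + 316 = \frac{1}{586} \left(- \frac{1}{1126}\right) \left(-2545\right) + 316 = \frac{2545}{659836} + 316 = \frac{208510721}{659836}$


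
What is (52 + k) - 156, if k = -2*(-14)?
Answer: -76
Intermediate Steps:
k = 28
(52 + k) - 156 = (52 + 28) - 156 = 80 - 156 = -76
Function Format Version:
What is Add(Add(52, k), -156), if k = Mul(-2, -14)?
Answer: -76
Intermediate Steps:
k = 28
Add(Add(52, k), -156) = Add(Add(52, 28), -156) = Add(80, -156) = -76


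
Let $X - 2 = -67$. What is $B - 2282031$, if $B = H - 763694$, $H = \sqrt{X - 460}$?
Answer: $-3045725 + 5 i \sqrt{21} \approx -3.0457 \cdot 10^{6} + 22.913 i$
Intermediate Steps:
$X = -65$ ($X = 2 - 67 = -65$)
$H = 5 i \sqrt{21}$ ($H = \sqrt{-65 - 460} = \sqrt{-525} = 5 i \sqrt{21} \approx 22.913 i$)
$B = -763694 + 5 i \sqrt{21}$ ($B = 5 i \sqrt{21} - 763694 = -763694 + 5 i \sqrt{21} \approx -7.6369 \cdot 10^{5} + 22.913 i$)
$B - 2282031 = \left(-763694 + 5 i \sqrt{21}\right) - 2282031 = -3045725 + 5 i \sqrt{21}$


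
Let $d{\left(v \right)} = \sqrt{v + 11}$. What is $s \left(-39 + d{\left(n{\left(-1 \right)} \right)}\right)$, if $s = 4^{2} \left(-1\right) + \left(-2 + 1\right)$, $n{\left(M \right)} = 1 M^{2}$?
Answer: $663 - 34 \sqrt{3} \approx 604.11$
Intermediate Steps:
$n{\left(M \right)} = M^{2}$
$s = -17$ ($s = 16 \left(-1\right) - 1 = -16 - 1 = -17$)
$d{\left(v \right)} = \sqrt{11 + v}$
$s \left(-39 + d{\left(n{\left(-1 \right)} \right)}\right) = - 17 \left(-39 + \sqrt{11 + \left(-1\right)^{2}}\right) = - 17 \left(-39 + \sqrt{11 + 1}\right) = - 17 \left(-39 + \sqrt{12}\right) = - 17 \left(-39 + 2 \sqrt{3}\right) = 663 - 34 \sqrt{3}$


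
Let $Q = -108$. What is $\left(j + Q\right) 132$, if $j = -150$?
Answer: $-34056$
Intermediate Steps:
$\left(j + Q\right) 132 = \left(-150 - 108\right) 132 = \left(-258\right) 132 = -34056$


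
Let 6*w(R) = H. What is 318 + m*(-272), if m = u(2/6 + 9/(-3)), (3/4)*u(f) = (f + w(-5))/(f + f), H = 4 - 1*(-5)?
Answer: 716/3 ≈ 238.67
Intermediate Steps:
H = 9 (H = 4 + 5 = 9)
w(R) = 3/2 (w(R) = (⅙)*9 = 3/2)
u(f) = 2*(3/2 + f)/(3*f) (u(f) = 4*((f + 3/2)/(f + f))/3 = 4*((3/2 + f)/((2*f)))/3 = 4*((3/2 + f)*(1/(2*f)))/3 = 4*((3/2 + f)/(2*f))/3 = 2*(3/2 + f)/(3*f))
m = 7/24 (m = ⅔ + 1/(2/6 + 9/(-3)) = ⅔ + 1/(2*(⅙) + 9*(-⅓)) = ⅔ + 1/(⅓ - 3) = ⅔ + 1/(-8/3) = ⅔ - 3/8 = 7/24 ≈ 0.29167)
318 + m*(-272) = 318 + (7/24)*(-272) = 318 - 238/3 = 716/3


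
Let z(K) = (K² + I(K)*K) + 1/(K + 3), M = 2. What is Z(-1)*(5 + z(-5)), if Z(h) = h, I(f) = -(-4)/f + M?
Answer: -47/2 ≈ -23.500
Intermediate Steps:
I(f) = 2 + 4/f (I(f) = -(-4)/f + 2 = 4/f + 2 = 2 + 4/f)
z(K) = K² + 1/(3 + K) + K*(2 + 4/K) (z(K) = (K² + (2 + 4/K)*K) + 1/(K + 3) = (K² + K*(2 + 4/K)) + 1/(3 + K) = K² + 1/(3 + K) + K*(2 + 4/K))
Z(-1)*(5 + z(-5)) = -(5 + (13 + (-5)³ + 5*(-5)² + 10*(-5))/(3 - 5)) = -(5 + (13 - 125 + 5*25 - 50)/(-2)) = -(5 - (13 - 125 + 125 - 50)/2) = -(5 - ½*(-37)) = -(5 + 37/2) = -1*47/2 = -47/2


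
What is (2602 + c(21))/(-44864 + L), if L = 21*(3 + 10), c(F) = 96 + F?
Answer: -2719/44591 ≈ -0.060976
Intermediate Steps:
L = 273 (L = 21*13 = 273)
(2602 + c(21))/(-44864 + L) = (2602 + (96 + 21))/(-44864 + 273) = (2602 + 117)/(-44591) = 2719*(-1/44591) = -2719/44591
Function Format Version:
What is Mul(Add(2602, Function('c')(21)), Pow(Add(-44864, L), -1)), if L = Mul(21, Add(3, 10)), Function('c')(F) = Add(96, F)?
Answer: Rational(-2719, 44591) ≈ -0.060976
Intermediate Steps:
L = 273 (L = Mul(21, 13) = 273)
Mul(Add(2602, Function('c')(21)), Pow(Add(-44864, L), -1)) = Mul(Add(2602, Add(96, 21)), Pow(Add(-44864, 273), -1)) = Mul(Add(2602, 117), Pow(-44591, -1)) = Mul(2719, Rational(-1, 44591)) = Rational(-2719, 44591)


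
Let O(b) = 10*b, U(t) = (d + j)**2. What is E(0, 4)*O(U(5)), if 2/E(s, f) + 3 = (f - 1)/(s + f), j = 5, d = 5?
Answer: -8000/9 ≈ -888.89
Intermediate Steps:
E(s, f) = 2/(-3 + (-1 + f)/(f + s)) (E(s, f) = 2/(-3 + (f - 1)/(s + f)) = 2/(-3 + (-1 + f)/(f + s)))
U(t) = 100 (U(t) = (5 + 5)**2 = 10**2 = 100)
E(0, 4)*O(U(5)) = (2*(-1*4 - 1*0)/(1 + 2*4 + 3*0))*(10*100) = (2*(-4 + 0)/(1 + 8 + 0))*1000 = (2*(-4)/9)*1000 = (2*(1/9)*(-4))*1000 = -8/9*1000 = -8000/9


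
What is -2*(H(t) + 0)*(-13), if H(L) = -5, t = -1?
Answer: -130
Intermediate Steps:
-2*(H(t) + 0)*(-13) = -2*(-5 + 0)*(-13) = -2*(-5)*(-13) = 10*(-13) = -130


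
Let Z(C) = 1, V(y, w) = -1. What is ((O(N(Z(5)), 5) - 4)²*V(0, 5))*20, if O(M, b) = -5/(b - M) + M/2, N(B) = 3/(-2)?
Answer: -411845/676 ≈ -609.24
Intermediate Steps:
N(B) = -3/2 (N(B) = 3*(-½) = -3/2)
O(M, b) = M/2 - 5/(b - M) (O(M, b) = -5/(b - M) + M*(½) = -5/(b - M) + M/2 = M/2 - 5/(b - M))
((O(N(Z(5)), 5) - 4)²*V(0, 5))*20 = (((10 + (-3/2)² - 1*(-3/2)*5)/(2*(-3/2 - 1*5)) - 4)²*(-1))*20 = (((10 + 9/4 + 15/2)/(2*(-3/2 - 5)) - 4)²*(-1))*20 = (((½)*(79/4)/(-13/2) - 4)²*(-1))*20 = (((½)*(-2/13)*(79/4) - 4)²*(-1))*20 = ((-79/52 - 4)²*(-1))*20 = ((-287/52)²*(-1))*20 = ((82369/2704)*(-1))*20 = -82369/2704*20 = -411845/676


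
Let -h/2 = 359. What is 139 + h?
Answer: -579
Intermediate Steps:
h = -718 (h = -2*359 = -718)
139 + h = 139 - 718 = -579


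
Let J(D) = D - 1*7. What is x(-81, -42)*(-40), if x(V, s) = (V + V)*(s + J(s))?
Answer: -589680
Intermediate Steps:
J(D) = -7 + D (J(D) = D - 7 = -7 + D)
x(V, s) = 2*V*(-7 + 2*s) (x(V, s) = (V + V)*(s + (-7 + s)) = (2*V)*(-7 + 2*s) = 2*V*(-7 + 2*s))
x(-81, -42)*(-40) = (2*(-81)*(-7 + 2*(-42)))*(-40) = (2*(-81)*(-7 - 84))*(-40) = (2*(-81)*(-91))*(-40) = 14742*(-40) = -589680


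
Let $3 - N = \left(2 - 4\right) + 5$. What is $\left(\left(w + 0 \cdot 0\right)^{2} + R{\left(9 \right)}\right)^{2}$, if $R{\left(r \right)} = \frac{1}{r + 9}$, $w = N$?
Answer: $\frac{1}{324} \approx 0.0030864$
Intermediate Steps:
$N = 0$ ($N = 3 - \left(\left(2 - 4\right) + 5\right) = 3 - \left(-2 + 5\right) = 3 - 3 = 0$)
$w = 0$
$R{\left(r \right)} = \frac{1}{9 + r}$
$\left(\left(w + 0 \cdot 0\right)^{2} + R{\left(9 \right)}\right)^{2} = \left(\left(0 + 0 \cdot 0\right)^{2} + \frac{1}{9 + 9}\right)^{2} = \left(\left(0 + 0\right)^{2} + \frac{1}{18}\right)^{2} = \left(0^{2} + \frac{1}{18}\right)^{2} = \left(0 + \frac{1}{18}\right)^{2} = \left(\frac{1}{18}\right)^{2} = \frac{1}{324}$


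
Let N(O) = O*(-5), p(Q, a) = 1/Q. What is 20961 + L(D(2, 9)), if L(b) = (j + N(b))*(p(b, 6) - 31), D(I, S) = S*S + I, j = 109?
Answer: 2526795/83 ≈ 30443.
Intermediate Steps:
D(I, S) = I + S**2 (D(I, S) = S**2 + I = I + S**2)
N(O) = -5*O
L(b) = (-31 + 1/b)*(109 - 5*b) (L(b) = (109 - 5*b)*(1/b - 31) = (109 - 5*b)*(-31 + 1/b) = (-31 + 1/b)*(109 - 5*b))
20961 + L(D(2, 9)) = 20961 + (-3384 + 109/(2 + 9**2) + 155*(2 + 9**2)) = 20961 + (-3384 + 109/(2 + 81) + 155*(2 + 81)) = 20961 + (-3384 + 109/83 + 155*83) = 20961 + (-3384 + 109*(1/83) + 12865) = 20961 + (-3384 + 109/83 + 12865) = 20961 + 787032/83 = 2526795/83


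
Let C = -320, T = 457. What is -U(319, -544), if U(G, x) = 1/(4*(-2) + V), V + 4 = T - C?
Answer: -1/765 ≈ -0.0013072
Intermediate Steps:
V = 773 (V = -4 + (457 - 1*(-320)) = -4 + (457 + 320) = -4 + 777 = 773)
U(G, x) = 1/765 (U(G, x) = 1/(4*(-2) + 773) = 1/(-8 + 773) = 1/765)
-U(319, -544) = -1*1/765 = -1/765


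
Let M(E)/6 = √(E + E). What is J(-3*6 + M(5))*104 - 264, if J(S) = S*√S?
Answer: -264 + 624*√6*(-3 + √10)^(3/2) ≈ -164.08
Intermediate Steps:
M(E) = 6*√2*√E (M(E) = 6*√(E + E) = 6*√(2*E) = 6*(√2*√E) = 6*√2*√E)
J(S) = S^(3/2)
J(-3*6 + M(5))*104 - 264 = (-3*6 + 6*√2*√5)^(3/2)*104 - 264 = (-18 + 6*√10)^(3/2)*104 - 264 = 104*(-18 + 6*√10)^(3/2) - 264 = -264 + 104*(-18 + 6*√10)^(3/2)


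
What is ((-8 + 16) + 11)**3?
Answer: 6859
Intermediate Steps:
((-8 + 16) + 11)**3 = (8 + 11)**3 = 19**3 = 6859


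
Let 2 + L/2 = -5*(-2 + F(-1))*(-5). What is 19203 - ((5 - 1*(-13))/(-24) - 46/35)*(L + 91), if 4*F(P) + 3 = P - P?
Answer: 5347651/280 ≈ 19099.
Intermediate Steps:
F(P) = -¾ (F(P) = -¾ + (P - P)/4 = -¾ + (¼)*0 = -¾ + 0 = -¾)
L = -283/2 (L = -4 + 2*(-5*(-2 - ¾)*(-5)) = -4 + 2*(-5*(-11/4)*(-5)) = -4 + 2*((55/4)*(-5)) = -4 + 2*(-275/4) = -4 - 275/2 = -283/2 ≈ -141.50)
19203 - ((5 - 1*(-13))/(-24) - 46/35)*(L + 91) = 19203 - ((5 - 1*(-13))/(-24) - 46/35)*(-283/2 + 91) = 19203 - ((5 + 13)*(-1/24) - 46*1/35)*(-101)/2 = 19203 - (18*(-1/24) - 46/35)*(-101)/2 = 19203 - (-¾ - 46/35)*(-101)/2 = 19203 - (-289)*(-101)/(140*2) = 19203 - 1*29189/280 = 19203 - 29189/280 = 5347651/280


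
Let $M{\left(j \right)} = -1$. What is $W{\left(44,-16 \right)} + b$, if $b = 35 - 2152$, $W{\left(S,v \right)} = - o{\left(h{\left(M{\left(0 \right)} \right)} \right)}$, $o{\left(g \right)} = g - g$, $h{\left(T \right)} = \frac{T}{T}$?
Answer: $-2117$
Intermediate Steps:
$h{\left(T \right)} = 1$
$o{\left(g \right)} = 0$
$W{\left(S,v \right)} = 0$ ($W{\left(S,v \right)} = \left(-1\right) 0 = 0$)
$b = -2117$
$W{\left(44,-16 \right)} + b = 0 - 2117 = -2117$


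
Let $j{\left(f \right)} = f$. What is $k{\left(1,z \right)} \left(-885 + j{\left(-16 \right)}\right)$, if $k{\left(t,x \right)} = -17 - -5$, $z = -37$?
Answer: $10812$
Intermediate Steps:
$k{\left(t,x \right)} = -12$ ($k{\left(t,x \right)} = -17 + 5 = -12$)
$k{\left(1,z \right)} \left(-885 + j{\left(-16 \right)}\right) = - 12 \left(-885 - 16\right) = \left(-12\right) \left(-901\right) = 10812$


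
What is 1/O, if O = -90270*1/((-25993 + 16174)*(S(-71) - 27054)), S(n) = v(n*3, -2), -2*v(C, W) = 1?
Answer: -59032919/20060 ≈ -2942.8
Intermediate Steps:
v(C, W) = -½ (v(C, W) = -½*1 = -½)
S(n) = -½
O = -20060/59032919 (O = -90270*1/((-25993 + 16174)*(-½ - 27054)) = -90270/((-54109/2*(-9819))) = -90270/531296271/2 = -90270*2/531296271 = -20060/59032919 ≈ -0.00033981)
1/O = 1/(-20060/59032919) = -59032919/20060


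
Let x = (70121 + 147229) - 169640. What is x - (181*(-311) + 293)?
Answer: 103708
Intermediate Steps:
x = 47710 (x = 217350 - 169640 = 47710)
x - (181*(-311) + 293) = 47710 - (181*(-311) + 293) = 47710 - (-56291 + 293) = 47710 - 1*(-55998) = 47710 + 55998 = 103708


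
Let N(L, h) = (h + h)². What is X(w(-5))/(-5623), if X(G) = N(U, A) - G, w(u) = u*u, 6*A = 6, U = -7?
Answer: 21/5623 ≈ 0.0037347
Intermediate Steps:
A = 1 (A = (⅙)*6 = 1)
w(u) = u²
N(L, h) = 4*h² (N(L, h) = (2*h)² = 4*h²)
X(G) = 4 - G (X(G) = 4*1² - G = 4*1 - G = 4 - G)
X(w(-5))/(-5623) = (4 - 1*(-5)²)/(-5623) = (4 - 1*25)*(-1/5623) = (4 - 25)*(-1/5623) = -21*(-1/5623) = 21/5623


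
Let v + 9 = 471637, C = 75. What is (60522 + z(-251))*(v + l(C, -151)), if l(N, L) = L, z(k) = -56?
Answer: 28508328282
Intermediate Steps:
v = 471628 (v = -9 + 471637 = 471628)
(60522 + z(-251))*(v + l(C, -151)) = (60522 - 56)*(471628 - 151) = 60466*471477 = 28508328282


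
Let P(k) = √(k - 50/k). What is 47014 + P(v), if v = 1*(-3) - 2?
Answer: 47014 + √5 ≈ 47016.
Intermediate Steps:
v = -5 (v = -3 - 2 = -5)
47014 + P(v) = 47014 + √(-5 - 50/(-5)) = 47014 + √(-5 - 50*(-⅕)) = 47014 + √(-5 + 10) = 47014 + √5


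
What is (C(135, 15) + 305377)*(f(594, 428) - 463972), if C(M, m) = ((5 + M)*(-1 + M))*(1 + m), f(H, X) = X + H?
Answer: -280333354150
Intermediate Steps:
f(H, X) = H + X
C(M, m) = (1 + m)*(-1 + M)*(5 + M) (C(M, m) = ((-1 + M)*(5 + M))*(1 + m) = (1 + m)*(-1 + M)*(5 + M))
(C(135, 15) + 305377)*(f(594, 428) - 463972) = ((-5 + 135² - 5*15 + 4*135 + 15*135² + 4*135*15) + 305377)*((594 + 428) - 463972) = ((-5 + 18225 - 75 + 540 + 15*18225 + 8100) + 305377)*(1022 - 463972) = ((-5 + 18225 - 75 + 540 + 273375 + 8100) + 305377)*(-462950) = (300160 + 305377)*(-462950) = 605537*(-462950) = -280333354150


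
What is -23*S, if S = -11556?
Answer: 265788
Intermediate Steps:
-23*S = -23*(-11556) = 265788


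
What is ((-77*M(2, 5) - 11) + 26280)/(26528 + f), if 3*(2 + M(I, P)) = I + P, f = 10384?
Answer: 39365/55368 ≈ 0.71097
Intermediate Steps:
M(I, P) = -2 + I/3 + P/3 (M(I, P) = -2 + (I + P)/3 = -2 + (I/3 + P/3) = -2 + I/3 + P/3)
((-77*M(2, 5) - 11) + 26280)/(26528 + f) = ((-77*(-2 + (1/3)*2 + (1/3)*5) - 11) + 26280)/(26528 + 10384) = ((-77*(-2 + 2/3 + 5/3) - 11) + 26280)/36912 = ((-77*1/3 - 11) + 26280)*(1/36912) = ((-77/3 - 11) + 26280)*(1/36912) = (-110/3 + 26280)*(1/36912) = (78730/3)*(1/36912) = 39365/55368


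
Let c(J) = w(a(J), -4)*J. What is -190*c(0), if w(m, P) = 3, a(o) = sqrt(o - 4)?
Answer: 0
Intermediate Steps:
a(o) = sqrt(-4 + o)
c(J) = 3*J
-190*c(0) = -570*0 = -190*0 = 0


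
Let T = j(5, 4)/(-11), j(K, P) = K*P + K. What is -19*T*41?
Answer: 19475/11 ≈ 1770.5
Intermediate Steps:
j(K, P) = K + K*P
T = -25/11 (T = (5*(1 + 4))/(-11) = (5*5)*(-1/11) = 25*(-1/11) = -25/11 ≈ -2.2727)
-19*T*41 = -19*(-25/11)*41 = (475/11)*41 = 19475/11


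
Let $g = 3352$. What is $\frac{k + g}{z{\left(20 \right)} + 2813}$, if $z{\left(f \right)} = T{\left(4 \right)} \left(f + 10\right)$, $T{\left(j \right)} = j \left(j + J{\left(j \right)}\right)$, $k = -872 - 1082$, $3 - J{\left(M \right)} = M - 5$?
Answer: $\frac{1398}{3773} \approx 0.37053$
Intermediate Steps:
$J{\left(M \right)} = 8 - M$ ($J{\left(M \right)} = 3 - \left(M - 5\right) = 3 - \left(-5 + M\right) = 8 - M$)
$k = -1954$ ($k = -872 - 1082 = -1954$)
$T{\left(j \right)} = 8 j$ ($T{\left(j \right)} = j \left(j - \left(-8 + j\right)\right) = j 8 = 8 j$)
$z{\left(f \right)} = 320 + 32 f$ ($z{\left(f \right)} = 8 \cdot 4 \left(f + 10\right) = 32 \left(10 + f\right) = 320 + 32 f$)
$\frac{k + g}{z{\left(20 \right)} + 2813} = \frac{-1954 + 3352}{\left(320 + 32 \cdot 20\right) + 2813} = \frac{1398}{\left(320 + 640\right) + 2813} = \frac{1398}{960 + 2813} = \frac{1398}{3773}$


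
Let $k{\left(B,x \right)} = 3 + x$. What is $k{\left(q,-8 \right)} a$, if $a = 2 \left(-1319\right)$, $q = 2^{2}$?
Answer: $13190$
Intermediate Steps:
$q = 4$
$a = -2638$
$k{\left(q,-8 \right)} a = \left(3 - 8\right) \left(-2638\right) = \left(-5\right) \left(-2638\right) = 13190$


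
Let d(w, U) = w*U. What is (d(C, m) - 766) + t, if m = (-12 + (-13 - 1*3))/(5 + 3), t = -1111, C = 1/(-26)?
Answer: -97597/52 ≈ -1876.9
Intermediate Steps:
C = -1/26 ≈ -0.038462
m = -7/2 (m = (-12 + (-13 - 3))/8 = (-12 - 16)*(⅛) = -28*⅛ = -7/2 ≈ -3.5000)
d(w, U) = U*w
(d(C, m) - 766) + t = (-7/2*(-1/26) - 766) - 1111 = (7/52 - 766) - 1111 = -39825/52 - 1111 = -97597/52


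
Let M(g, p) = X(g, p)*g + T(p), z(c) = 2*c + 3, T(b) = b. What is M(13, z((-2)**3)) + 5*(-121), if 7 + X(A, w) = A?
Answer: -540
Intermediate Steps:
X(A, w) = -7 + A
z(c) = 3 + 2*c
M(g, p) = p + g*(-7 + g) (M(g, p) = (-7 + g)*g + p = g*(-7 + g) + p = p + g*(-7 + g))
M(13, z((-2)**3)) + 5*(-121) = ((3 + 2*(-2)**3) + 13*(-7 + 13)) + 5*(-121) = ((3 + 2*(-8)) + 13*6) - 605 = ((3 - 16) + 78) - 605 = (-13 + 78) - 605 = 65 - 605 = -540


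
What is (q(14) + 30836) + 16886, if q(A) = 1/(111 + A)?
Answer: 5965251/125 ≈ 47722.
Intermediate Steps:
(q(14) + 30836) + 16886 = (1/(111 + 14) + 30836) + 16886 = (1/125 + 30836) + 16886 = 3854501/125 + 16886 = 5965251/125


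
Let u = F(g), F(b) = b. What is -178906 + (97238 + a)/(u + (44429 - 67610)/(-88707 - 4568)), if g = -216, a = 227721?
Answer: -3630654075139/20124219 ≈ -1.8041e+5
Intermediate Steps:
u = -216
-178906 + (97238 + a)/(u + (44429 - 67610)/(-88707 - 4568)) = -178906 + (97238 + 227721)/(-216 + (44429 - 67610)/(-88707 - 4568)) = -178906 + 324959/(-216 - 23181/(-93275)) = -178906 + 324959/(-216 - 23181*(-1/93275)) = -178906 + 324959/(-216 + 23181/93275) = -178906 + 324959/(-20124219/93275) = -178906 + 324959*(-93275/20124219) = -178906 - 30310550725/20124219 = -3630654075139/20124219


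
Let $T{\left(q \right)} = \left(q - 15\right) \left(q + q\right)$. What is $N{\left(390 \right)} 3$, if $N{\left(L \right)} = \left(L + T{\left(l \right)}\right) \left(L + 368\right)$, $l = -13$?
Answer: $2542332$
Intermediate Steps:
$T{\left(q \right)} = 2 q \left(-15 + q\right)$ ($T{\left(q \right)} = \left(-15 + q\right) 2 q = 2 q \left(-15 + q\right)$)
$N{\left(L \right)} = \left(368 + L\right) \left(728 + L\right)$ ($N{\left(L \right)} = \left(L + 2 \left(-13\right) \left(-15 - 13\right)\right) \left(L + 368\right) = \left(L + 2 \left(-13\right) \left(-28\right)\right) \left(368 + L\right) = \left(L + 728\right) \left(368 + L\right) = \left(728 + L\right) \left(368 + L\right) = \left(368 + L\right) \left(728 + L\right)$)
$N{\left(390 \right)} 3 = \left(267904 + 390^{2} + 1096 \cdot 390\right) 3 = \left(267904 + 152100 + 427440\right) 3 = 847444 \cdot 3 = 2542332$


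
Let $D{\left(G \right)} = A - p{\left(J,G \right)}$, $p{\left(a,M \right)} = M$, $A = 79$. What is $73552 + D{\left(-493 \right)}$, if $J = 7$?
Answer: $74124$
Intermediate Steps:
$D{\left(G \right)} = 79 - G$
$73552 + D{\left(-493 \right)} = 73552 + \left(79 - -493\right) = 73552 + \left(79 + 493\right) = 73552 + 572 = 74124$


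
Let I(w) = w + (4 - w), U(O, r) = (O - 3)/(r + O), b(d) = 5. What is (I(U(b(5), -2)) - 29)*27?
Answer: -675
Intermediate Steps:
U(O, r) = (-3 + O)/(O + r)
I(w) = 4
(I(U(b(5), -2)) - 29)*27 = (4 - 29)*27 = -25*27 = -675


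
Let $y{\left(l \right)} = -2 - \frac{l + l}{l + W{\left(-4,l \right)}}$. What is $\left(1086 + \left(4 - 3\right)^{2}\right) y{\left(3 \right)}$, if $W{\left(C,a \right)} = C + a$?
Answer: $-5435$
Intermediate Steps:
$y{\left(l \right)} = -2 - \frac{2 l}{-4 + 2 l}$ ($y{\left(l \right)} = -2 - \frac{l + l}{l + \left(-4 + l\right)} = -2 - \frac{2 l}{-4 + 2 l}$)
$\left(1086 + \left(4 - 3\right)^{2}\right) y{\left(3 \right)} = \left(1086 + \left(4 - 3\right)^{2}\right) \frac{4 - 9}{-2 + 3} = \left(1086 + 1^{2}\right) \frac{4 - 9}{1} = \left(1086 + 1\right) 1 \left(-5\right) = 1087 \left(-5\right) = -5435$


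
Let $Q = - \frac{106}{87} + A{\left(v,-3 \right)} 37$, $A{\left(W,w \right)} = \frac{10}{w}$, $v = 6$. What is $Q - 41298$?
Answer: $- \frac{1201254}{29} \approx -41423.0$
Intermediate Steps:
$Q = - \frac{3612}{29}$ ($Q = - \frac{106}{87} + \frac{10}{-3} \cdot 37 = \left(-106\right) \frac{1}{87} + 10 \left(- \frac{1}{3}\right) 37 = - \frac{106}{87} - \frac{370}{3} = - \frac{3612}{29} \approx -124.55$)
$Q - 41298 = - \frac{3612}{29} - 41298 = - \frac{1201254}{29}$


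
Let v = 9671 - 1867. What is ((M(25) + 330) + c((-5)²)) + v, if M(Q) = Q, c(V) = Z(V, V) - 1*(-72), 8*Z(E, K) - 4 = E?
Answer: 65877/8 ≈ 8234.6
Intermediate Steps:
Z(E, K) = ½ + E/8
c(V) = 145/2 + V/8 (c(V) = (½ + V/8) - 1*(-72) = (½ + V/8) + 72 = 145/2 + V/8)
v = 7804
((M(25) + 330) + c((-5)²)) + v = ((25 + 330) + (145/2 + (⅛)*(-5)²)) + 7804 = (355 + (145/2 + (⅛)*25)) + 7804 = (355 + (145/2 + 25/8)) + 7804 = (355 + 605/8) + 7804 = 3445/8 + 7804 = 65877/8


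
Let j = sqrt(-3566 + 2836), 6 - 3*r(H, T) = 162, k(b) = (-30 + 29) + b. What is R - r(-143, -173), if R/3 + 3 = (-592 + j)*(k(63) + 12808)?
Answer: -22857077 + 38610*I*sqrt(730) ≈ -2.2857e+7 + 1.0432e+6*I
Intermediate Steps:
k(b) = -1 + b
r(H, T) = -52 (r(H, T) = 2 - 1/3*162 = 2 - 54 = -52)
j = I*sqrt(730) (j = sqrt(-730) = I*sqrt(730) ≈ 27.019*I)
R = -22857129 + 38610*I*sqrt(730) (R = -9 + 3*((-592 + I*sqrt(730))*((-1 + 63) + 12808)) = -9 + 3*((-592 + I*sqrt(730))*(62 + 12808)) = -9 + 3*((-592 + I*sqrt(730))*12870) = -9 + 3*(-7619040 + 12870*I*sqrt(730)) = -9 + (-22857120 + 38610*I*sqrt(730)) = -22857129 + 38610*I*sqrt(730) ≈ -2.2857e+7 + 1.0432e+6*I)
R - r(-143, -173) = (-22857129 + 38610*I*sqrt(730)) - 1*(-52) = (-22857129 + 38610*I*sqrt(730)) + 52 = -22857077 + 38610*I*sqrt(730)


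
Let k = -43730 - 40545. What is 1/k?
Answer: -1/84275 ≈ -1.1866e-5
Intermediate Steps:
k = -84275
1/k = 1/(-84275) = -1/84275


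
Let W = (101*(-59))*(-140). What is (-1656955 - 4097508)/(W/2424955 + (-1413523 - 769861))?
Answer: 2790862764833/1058921422692 ≈ 2.6356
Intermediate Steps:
W = 834260 (W = -5959*(-140) = 834260)
(-1656955 - 4097508)/(W/2424955 + (-1413523 - 769861)) = (-1656955 - 4097508)/(834260/2424955 + (-1413523 - 769861)) = -5754463/(834260*(1/2424955) - 2183384) = -5754463/(166852/484991 - 2183384) = -5754463/(-1058921422692/484991) = -5754463*(-484991/1058921422692) = 2790862764833/1058921422692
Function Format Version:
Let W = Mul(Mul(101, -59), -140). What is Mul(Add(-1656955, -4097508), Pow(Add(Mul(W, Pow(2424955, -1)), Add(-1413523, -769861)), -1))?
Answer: Rational(2790862764833, 1058921422692) ≈ 2.6356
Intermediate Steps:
W = 834260 (W = Mul(-5959, -140) = 834260)
Mul(Add(-1656955, -4097508), Pow(Add(Mul(W, Pow(2424955, -1)), Add(-1413523, -769861)), -1)) = Mul(Add(-1656955, -4097508), Pow(Add(Mul(834260, Pow(2424955, -1)), Add(-1413523, -769861)), -1)) = Mul(-5754463, Pow(Add(Mul(834260, Rational(1, 2424955)), -2183384), -1)) = Mul(-5754463, Pow(Add(Rational(166852, 484991), -2183384), -1)) = Mul(-5754463, Pow(Rational(-1058921422692, 484991), -1)) = Mul(-5754463, Rational(-484991, 1058921422692)) = Rational(2790862764833, 1058921422692)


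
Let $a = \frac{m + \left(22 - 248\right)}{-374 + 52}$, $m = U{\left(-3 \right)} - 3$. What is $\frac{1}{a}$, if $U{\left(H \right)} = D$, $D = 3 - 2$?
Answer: $\frac{161}{114} \approx 1.4123$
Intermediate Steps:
$D = 1$ ($D = 3 - 2 = 1$)
$U{\left(H \right)} = 1$
$m = -2$ ($m = 1 - 3 = -2$)
$a = \frac{114}{161}$ ($a = \frac{-2 + \left(22 - 248\right)}{-374 + 52} = \frac{-2 - 226}{-322} = \left(-228\right) \left(- \frac{1}{322}\right) = \frac{114}{161} \approx 0.70807$)
$\frac{1}{a} = \frac{1}{\frac{114}{161}} = \frac{161}{114}$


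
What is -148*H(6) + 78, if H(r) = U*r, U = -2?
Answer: 1854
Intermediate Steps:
H(r) = -2*r
-148*H(6) + 78 = -(-296)*6 + 78 = -148*(-12) + 78 = 1776 + 78 = 1854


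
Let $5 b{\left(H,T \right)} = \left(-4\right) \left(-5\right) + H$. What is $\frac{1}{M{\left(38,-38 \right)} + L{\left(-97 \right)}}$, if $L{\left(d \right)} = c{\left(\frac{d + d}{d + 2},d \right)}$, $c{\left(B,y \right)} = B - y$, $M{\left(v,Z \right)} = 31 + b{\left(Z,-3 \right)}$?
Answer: $\frac{95}{12012} \approx 0.0079088$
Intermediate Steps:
$b{\left(H,T \right)} = 4 + \frac{H}{5}$ ($b{\left(H,T \right)} = \frac{\left(-4\right) \left(-5\right) + H}{5} = \frac{20 + H}{5} = 4 + \frac{H}{5}$)
$M{\left(v,Z \right)} = 35 + \frac{Z}{5}$ ($M{\left(v,Z \right)} = 31 + \left(4 + \frac{Z}{5}\right) = 35 + \frac{Z}{5}$)
$L{\left(d \right)} = - d + \frac{2 d}{2 + d}$ ($L{\left(d \right)} = \frac{d + d}{d + 2} - d = \frac{2 d}{2 + d} - d = - d + \frac{2 d}{2 + d}$)
$\frac{1}{M{\left(38,-38 \right)} + L{\left(-97 \right)}} = \frac{1}{\left(35 + \frac{1}{5} \left(-38\right)\right) - \frac{\left(-97\right)^{2}}{2 - 97}} = \frac{1}{\left(35 - \frac{38}{5}\right) - \frac{9409}{-95}} = \frac{1}{\frac{137}{5} - 9409 \left(- \frac{1}{95}\right)} = \frac{1}{\frac{137}{5} + \frac{9409}{95}} = \frac{1}{\frac{12012}{95}} = \frac{95}{12012}$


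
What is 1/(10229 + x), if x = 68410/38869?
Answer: 38869/397659411 ≈ 9.7744e-5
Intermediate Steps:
x = 68410/38869 (x = 68410*(1/38869) = 68410/38869 ≈ 1.7600)
1/(10229 + x) = 1/(10229 + 68410/38869) = 1/(397659411/38869) = 38869/397659411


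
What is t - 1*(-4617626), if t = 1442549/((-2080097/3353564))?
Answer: 4767429595086/2080097 ≈ 2.2919e+6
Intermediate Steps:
t = -4837680394636/2080097 (t = 1442549/((-2080097*1/3353564)) = 1442549/(-2080097/3353564) = 1442549*(-3353564/2080097) = -4837680394636/2080097 ≈ -2.3257e+6)
t - 1*(-4617626) = -4837680394636/2080097 - 1*(-4617626) = -4837680394636/2080097 + 4617626 = 4767429595086/2080097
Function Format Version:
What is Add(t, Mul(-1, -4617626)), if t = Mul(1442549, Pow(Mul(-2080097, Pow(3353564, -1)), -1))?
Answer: Rational(4767429595086, 2080097) ≈ 2.2919e+6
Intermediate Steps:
t = Rational(-4837680394636, 2080097) (t = Mul(1442549, Pow(Mul(-2080097, Rational(1, 3353564)), -1)) = Mul(1442549, Pow(Rational(-2080097, 3353564), -1)) = Mul(1442549, Rational(-3353564, 2080097)) = Rational(-4837680394636, 2080097) ≈ -2.3257e+6)
Add(t, Mul(-1, -4617626)) = Add(Rational(-4837680394636, 2080097), Mul(-1, -4617626)) = Add(Rational(-4837680394636, 2080097), 4617626) = Rational(4767429595086, 2080097)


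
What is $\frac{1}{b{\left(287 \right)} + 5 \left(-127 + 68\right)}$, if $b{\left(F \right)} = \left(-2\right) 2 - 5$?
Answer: $- \frac{1}{304} \approx -0.0032895$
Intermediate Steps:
$b{\left(F \right)} = -9$ ($b{\left(F \right)} = -4 - 5 = -9$)
$\frac{1}{b{\left(287 \right)} + 5 \left(-127 + 68\right)} = \frac{1}{-9 + 5 \left(-127 + 68\right)} = \frac{1}{-9 + 5 \left(-59\right)} = \frac{1}{-9 - 295} = \frac{1}{-304} = - \frac{1}{304}$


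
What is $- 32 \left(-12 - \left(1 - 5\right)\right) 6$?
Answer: $1536$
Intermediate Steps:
$- 32 \left(-12 - \left(1 - 5\right)\right) 6 = - 32 \left(-12 - -4\right) 6 = - 32 \left(-12 + 4\right) 6 = \left(-32\right) \left(-8\right) 6 = 256 \cdot 6 = 1536$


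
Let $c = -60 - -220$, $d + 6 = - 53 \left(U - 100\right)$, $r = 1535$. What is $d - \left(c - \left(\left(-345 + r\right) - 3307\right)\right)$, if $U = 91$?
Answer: $-1806$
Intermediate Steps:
$d = 471$ ($d = -6 - 53 \left(91 - 100\right) = -6 - -477 = -6 + 477 = 471$)
$c = 160$ ($c = -60 + 220 = 160$)
$d - \left(c - \left(\left(-345 + r\right) - 3307\right)\right) = 471 - \left(160 - \left(\left(-345 + 1535\right) - 3307\right)\right) = 471 - \left(160 - \left(1190 - 3307\right)\right) = 471 - \left(160 - -2117\right) = 471 - \left(160 + 2117\right) = 471 - 2277 = -1806$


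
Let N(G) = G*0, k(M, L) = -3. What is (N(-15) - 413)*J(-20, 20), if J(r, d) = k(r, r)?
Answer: 1239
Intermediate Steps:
N(G) = 0
J(r, d) = -3
(N(-15) - 413)*J(-20, 20) = (0 - 413)*(-3) = -413*(-3) = 1239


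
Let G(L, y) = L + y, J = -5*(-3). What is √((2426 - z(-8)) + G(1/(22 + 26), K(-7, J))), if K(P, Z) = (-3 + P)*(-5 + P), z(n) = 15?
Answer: √364467/12 ≈ 50.309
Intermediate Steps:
J = 15
K(P, Z) = (-5 + P)*(-3 + P)
√((2426 - z(-8)) + G(1/(22 + 26), K(-7, J))) = √((2426 - 1*15) + (1/(22 + 26) + (15 + (-7)² - 8*(-7)))) = √((2426 - 15) + (1/48 + (15 + 49 + 56))) = √(2411 + (1/48 + 120)) = √(2411 + 5761/48) = √(121489/48) = √364467/12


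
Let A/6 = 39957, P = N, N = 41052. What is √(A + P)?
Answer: √280794 ≈ 529.90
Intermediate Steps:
P = 41052
A = 239742 (A = 6*39957 = 239742)
√(A + P) = √(239742 + 41052) = √280794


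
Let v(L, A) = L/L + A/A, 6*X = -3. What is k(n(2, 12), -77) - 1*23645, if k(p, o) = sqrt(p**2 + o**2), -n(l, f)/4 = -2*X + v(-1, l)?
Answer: -23645 + sqrt(6073) ≈ -23567.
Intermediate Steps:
X = -1/2 (X = (1/6)*(-3) = -1/2 ≈ -0.50000)
v(L, A) = 2 (v(L, A) = 1 + 1 = 2)
n(l, f) = -12 (n(l, f) = -4*(-2*(-1/2) + 2) = -4*(1 + 2) = -4*3 = -12)
k(p, o) = sqrt(o**2 + p**2)
k(n(2, 12), -77) - 1*23645 = sqrt((-77)**2 + (-12)**2) - 1*23645 = sqrt(5929 + 144) - 23645 = sqrt(6073) - 23645 = -23645 + sqrt(6073)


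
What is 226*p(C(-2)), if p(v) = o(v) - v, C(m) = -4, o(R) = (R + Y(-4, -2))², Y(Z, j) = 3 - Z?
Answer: 2938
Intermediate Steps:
o(R) = (7 + R)² (o(R) = (R + (3 - 1*(-4)))² = (R + (3 + 4))² = (R + 7)² = (7 + R)²)
p(v) = (7 + v)² - v
226*p(C(-2)) = 226*((7 - 4)² - 1*(-4)) = 226*(3² + 4) = 226*(9 + 4) = 226*13 = 2938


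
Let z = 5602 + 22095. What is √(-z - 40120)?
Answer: I*√67817 ≈ 260.42*I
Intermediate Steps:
z = 27697
√(-z - 40120) = √(-1*27697 - 40120) = √(-27697 - 40120) = √(-67817) = I*√67817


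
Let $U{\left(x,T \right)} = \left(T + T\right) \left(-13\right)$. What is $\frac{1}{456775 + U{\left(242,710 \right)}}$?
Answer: $\frac{1}{438315} \approx 2.2815 \cdot 10^{-6}$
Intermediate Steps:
$U{\left(x,T \right)} = - 26 T$ ($U{\left(x,T \right)} = 2 T \left(-13\right) = - 26 T$)
$\frac{1}{456775 + U{\left(242,710 \right)}} = \frac{1}{456775 - 18460} = \frac{1}{438315}$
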